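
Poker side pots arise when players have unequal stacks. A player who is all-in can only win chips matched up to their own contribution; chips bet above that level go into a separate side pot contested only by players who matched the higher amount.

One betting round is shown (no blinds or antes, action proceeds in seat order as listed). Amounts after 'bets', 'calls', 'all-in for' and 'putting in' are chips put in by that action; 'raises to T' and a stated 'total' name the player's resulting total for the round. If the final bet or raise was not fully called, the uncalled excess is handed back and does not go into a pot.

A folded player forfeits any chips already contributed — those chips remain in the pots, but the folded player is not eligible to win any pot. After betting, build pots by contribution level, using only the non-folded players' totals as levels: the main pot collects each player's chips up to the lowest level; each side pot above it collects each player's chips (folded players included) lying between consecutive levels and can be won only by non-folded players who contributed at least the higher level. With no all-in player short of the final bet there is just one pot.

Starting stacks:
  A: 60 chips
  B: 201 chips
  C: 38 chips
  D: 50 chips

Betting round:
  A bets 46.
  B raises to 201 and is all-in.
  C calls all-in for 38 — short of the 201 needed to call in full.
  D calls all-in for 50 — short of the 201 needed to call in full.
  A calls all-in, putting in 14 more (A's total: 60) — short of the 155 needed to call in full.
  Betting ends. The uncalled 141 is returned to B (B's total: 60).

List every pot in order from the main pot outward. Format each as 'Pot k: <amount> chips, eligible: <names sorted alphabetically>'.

Pot 1: 152 chips, eligible: A, B, C, D
Pot 2: 36 chips, eligible: A, B, D
Pot 3: 20 chips, eligible: A, B

Derivation:
Contributions (after 141 returned to B): A=60, B=60, C=38, D=50
Pot levels (distinct totals of non-folded players): 38, 50, 60
Layer 1-38: 38 each from A, B, C, D = 38*4 = 152 chips; eligible A, B, C, D
Layer 39-50: 12 each from A, B, D = 12*3 = 36 chips; eligible A, B, D
Layer 51-60: 10 each from A, B = 10*2 = 20 chips; eligible A, B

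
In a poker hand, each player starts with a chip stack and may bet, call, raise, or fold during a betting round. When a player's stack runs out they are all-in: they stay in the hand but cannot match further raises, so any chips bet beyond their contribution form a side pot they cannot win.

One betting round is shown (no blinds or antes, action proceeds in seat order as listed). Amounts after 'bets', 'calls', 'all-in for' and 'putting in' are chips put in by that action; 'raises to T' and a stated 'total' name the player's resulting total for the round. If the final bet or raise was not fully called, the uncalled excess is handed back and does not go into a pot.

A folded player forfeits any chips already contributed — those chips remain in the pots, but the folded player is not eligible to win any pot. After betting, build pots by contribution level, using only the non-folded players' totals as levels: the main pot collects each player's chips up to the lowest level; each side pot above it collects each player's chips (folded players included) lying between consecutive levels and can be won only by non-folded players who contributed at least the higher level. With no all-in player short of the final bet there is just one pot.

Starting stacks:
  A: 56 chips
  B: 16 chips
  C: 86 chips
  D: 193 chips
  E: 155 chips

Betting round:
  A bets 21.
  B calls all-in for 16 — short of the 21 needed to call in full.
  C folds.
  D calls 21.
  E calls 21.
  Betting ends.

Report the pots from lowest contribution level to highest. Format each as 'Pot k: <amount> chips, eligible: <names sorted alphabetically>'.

Contributions: A=21, B=16, D=21, E=21
Folded: C
Pot levels (distinct totals of non-folded players): 16, 21
Layer 1-16: 16 each from A, B, D, E = 16*4 = 64 chips; eligible A, B, D, E
Layer 17-21: 5 each from A, D, E = 5*3 = 15 chips; eligible A, D, E

Pot 1: 64 chips, eligible: A, B, D, E
Pot 2: 15 chips, eligible: A, D, E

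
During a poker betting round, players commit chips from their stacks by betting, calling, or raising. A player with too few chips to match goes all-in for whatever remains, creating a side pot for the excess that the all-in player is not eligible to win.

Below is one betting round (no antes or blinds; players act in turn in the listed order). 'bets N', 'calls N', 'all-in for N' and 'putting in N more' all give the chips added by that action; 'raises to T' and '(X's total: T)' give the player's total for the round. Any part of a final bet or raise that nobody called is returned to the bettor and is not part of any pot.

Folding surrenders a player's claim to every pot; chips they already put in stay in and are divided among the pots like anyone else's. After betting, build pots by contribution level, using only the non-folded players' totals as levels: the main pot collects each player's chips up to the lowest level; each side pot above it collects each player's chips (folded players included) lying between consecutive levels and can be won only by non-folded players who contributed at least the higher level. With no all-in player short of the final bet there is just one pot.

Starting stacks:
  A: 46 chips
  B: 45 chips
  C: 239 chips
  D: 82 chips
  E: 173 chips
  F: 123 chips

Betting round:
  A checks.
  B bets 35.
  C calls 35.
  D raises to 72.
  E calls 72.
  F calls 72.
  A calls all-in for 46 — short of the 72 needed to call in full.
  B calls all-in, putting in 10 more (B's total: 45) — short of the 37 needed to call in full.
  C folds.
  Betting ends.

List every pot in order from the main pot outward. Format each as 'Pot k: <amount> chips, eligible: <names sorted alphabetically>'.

Pot 1: 260 chips, eligible: A, B, D, E, F
Pot 2: 4 chips, eligible: A, D, E, F
Pot 3: 78 chips, eligible: D, E, F

Derivation:
Contributions: A=46, B=45, C=35, D=72, E=72, F=72
Folded: C
Pot levels (distinct totals of non-folded players): 45, 46, 72
Layer 1-45: A 45 + B 45 + C 35 + D 45 + E 45 + F 45 = 260 chips; eligible A, B, D, E, F
Layer 46-46: 1 each from A, D, E, F = 1*4 = 4 chips; eligible A, D, E, F
Layer 47-72: 26 each from D, E, F = 26*3 = 78 chips; eligible D, E, F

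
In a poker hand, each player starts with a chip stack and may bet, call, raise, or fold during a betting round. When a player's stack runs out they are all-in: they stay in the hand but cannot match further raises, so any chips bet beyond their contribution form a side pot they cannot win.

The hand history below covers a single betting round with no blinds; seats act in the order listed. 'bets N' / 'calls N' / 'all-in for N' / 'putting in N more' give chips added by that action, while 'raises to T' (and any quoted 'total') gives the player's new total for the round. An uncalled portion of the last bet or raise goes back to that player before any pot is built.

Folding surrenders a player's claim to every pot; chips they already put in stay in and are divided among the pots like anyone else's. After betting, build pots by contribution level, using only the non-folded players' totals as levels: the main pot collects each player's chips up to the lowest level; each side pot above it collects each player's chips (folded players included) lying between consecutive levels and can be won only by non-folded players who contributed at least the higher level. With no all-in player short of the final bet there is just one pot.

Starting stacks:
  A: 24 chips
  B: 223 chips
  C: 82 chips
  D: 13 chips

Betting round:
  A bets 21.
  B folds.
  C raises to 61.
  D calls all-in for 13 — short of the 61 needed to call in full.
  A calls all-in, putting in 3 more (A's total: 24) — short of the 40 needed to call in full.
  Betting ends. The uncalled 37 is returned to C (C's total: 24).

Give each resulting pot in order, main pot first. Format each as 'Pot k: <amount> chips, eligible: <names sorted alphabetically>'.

Pot 1: 39 chips, eligible: A, C, D
Pot 2: 22 chips, eligible: A, C

Derivation:
Contributions (after 37 returned to C): A=24, C=24, D=13
Folded: B
Pot levels (distinct totals of non-folded players): 13, 24
Layer 1-13: 13 each from A, C, D = 13*3 = 39 chips; eligible A, C, D
Layer 14-24: 11 each from A, C = 11*2 = 22 chips; eligible A, C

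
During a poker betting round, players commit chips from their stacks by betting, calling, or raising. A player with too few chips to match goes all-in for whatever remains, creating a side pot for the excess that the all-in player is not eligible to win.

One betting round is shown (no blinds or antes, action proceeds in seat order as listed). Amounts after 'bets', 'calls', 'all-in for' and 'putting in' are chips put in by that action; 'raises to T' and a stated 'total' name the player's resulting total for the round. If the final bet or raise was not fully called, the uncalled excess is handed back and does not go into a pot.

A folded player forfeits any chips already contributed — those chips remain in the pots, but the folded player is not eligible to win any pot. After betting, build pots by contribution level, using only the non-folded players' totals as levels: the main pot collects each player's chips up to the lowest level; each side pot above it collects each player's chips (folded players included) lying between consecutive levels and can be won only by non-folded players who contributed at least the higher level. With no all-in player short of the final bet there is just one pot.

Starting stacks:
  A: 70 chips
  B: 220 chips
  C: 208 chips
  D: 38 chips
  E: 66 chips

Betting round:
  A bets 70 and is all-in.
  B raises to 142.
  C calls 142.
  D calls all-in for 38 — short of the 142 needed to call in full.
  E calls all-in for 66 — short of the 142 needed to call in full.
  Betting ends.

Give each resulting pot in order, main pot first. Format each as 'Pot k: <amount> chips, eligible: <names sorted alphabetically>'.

Contributions: A=70, B=142, C=142, D=38, E=66
Pot levels (distinct totals of non-folded players): 38, 66, 70, 142
Layer 1-38: 38 each from A, B, C, D, E = 38*5 = 190 chips; eligible A, B, C, D, E
Layer 39-66: 28 each from A, B, C, E = 28*4 = 112 chips; eligible A, B, C, E
Layer 67-70: 4 each from A, B, C = 4*3 = 12 chips; eligible A, B, C
Layer 71-142: 72 each from B, C = 72*2 = 144 chips; eligible B, C

Pot 1: 190 chips, eligible: A, B, C, D, E
Pot 2: 112 chips, eligible: A, B, C, E
Pot 3: 12 chips, eligible: A, B, C
Pot 4: 144 chips, eligible: B, C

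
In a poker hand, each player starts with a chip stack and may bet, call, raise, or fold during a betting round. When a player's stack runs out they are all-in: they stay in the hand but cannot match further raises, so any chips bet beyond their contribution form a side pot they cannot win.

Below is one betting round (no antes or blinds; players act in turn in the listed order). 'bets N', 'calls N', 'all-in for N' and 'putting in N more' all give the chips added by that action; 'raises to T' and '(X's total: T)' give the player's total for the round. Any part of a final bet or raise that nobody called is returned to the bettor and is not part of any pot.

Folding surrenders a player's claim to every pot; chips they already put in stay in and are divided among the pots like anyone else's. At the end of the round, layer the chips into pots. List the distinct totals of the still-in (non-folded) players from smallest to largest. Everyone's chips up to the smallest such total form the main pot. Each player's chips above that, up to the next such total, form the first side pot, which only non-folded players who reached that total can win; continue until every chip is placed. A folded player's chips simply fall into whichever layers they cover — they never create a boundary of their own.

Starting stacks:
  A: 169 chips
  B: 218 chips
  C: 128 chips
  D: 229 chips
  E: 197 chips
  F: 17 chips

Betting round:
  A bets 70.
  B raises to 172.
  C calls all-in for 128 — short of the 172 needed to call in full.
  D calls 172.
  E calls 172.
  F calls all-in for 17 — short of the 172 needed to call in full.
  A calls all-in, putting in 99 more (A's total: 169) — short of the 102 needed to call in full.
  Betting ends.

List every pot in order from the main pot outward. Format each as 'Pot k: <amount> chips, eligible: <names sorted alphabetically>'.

Pot 1: 102 chips, eligible: A, B, C, D, E, F
Pot 2: 555 chips, eligible: A, B, C, D, E
Pot 3: 164 chips, eligible: A, B, D, E
Pot 4: 9 chips, eligible: B, D, E

Derivation:
Contributions: A=169, B=172, C=128, D=172, E=172, F=17
Pot levels (distinct totals of non-folded players): 17, 128, 169, 172
Layer 1-17: 17 each from A, B, C, D, E, F = 17*6 = 102 chips; eligible A, B, C, D, E, F
Layer 18-128: 111 each from A, B, C, D, E = 111*5 = 555 chips; eligible A, B, C, D, E
Layer 129-169: 41 each from A, B, D, E = 41*4 = 164 chips; eligible A, B, D, E
Layer 170-172: 3 each from B, D, E = 3*3 = 9 chips; eligible B, D, E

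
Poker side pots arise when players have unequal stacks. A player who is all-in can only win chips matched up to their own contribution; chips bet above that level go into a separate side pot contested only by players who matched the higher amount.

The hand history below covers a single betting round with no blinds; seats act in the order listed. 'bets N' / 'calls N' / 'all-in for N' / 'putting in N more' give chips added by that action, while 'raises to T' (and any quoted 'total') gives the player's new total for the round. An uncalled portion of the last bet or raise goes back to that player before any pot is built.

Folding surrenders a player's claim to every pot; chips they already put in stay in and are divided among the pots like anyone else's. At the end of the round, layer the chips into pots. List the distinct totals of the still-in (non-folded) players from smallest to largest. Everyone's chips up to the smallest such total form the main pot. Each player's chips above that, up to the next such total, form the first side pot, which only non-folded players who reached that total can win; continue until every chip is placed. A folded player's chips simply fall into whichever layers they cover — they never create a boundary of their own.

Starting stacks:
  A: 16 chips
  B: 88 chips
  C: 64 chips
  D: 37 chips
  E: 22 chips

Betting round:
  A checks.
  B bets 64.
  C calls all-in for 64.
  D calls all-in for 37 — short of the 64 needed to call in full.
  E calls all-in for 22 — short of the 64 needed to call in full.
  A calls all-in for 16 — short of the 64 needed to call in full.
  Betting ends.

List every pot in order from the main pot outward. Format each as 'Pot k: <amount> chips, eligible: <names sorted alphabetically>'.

Contributions: A=16, B=64, C=64, D=37, E=22
Pot levels (distinct totals of non-folded players): 16, 22, 37, 64
Layer 1-16: 16 each from A, B, C, D, E = 16*5 = 80 chips; eligible A, B, C, D, E
Layer 17-22: 6 each from B, C, D, E = 6*4 = 24 chips; eligible B, C, D, E
Layer 23-37: 15 each from B, C, D = 15*3 = 45 chips; eligible B, C, D
Layer 38-64: 27 each from B, C = 27*2 = 54 chips; eligible B, C

Pot 1: 80 chips, eligible: A, B, C, D, E
Pot 2: 24 chips, eligible: B, C, D, E
Pot 3: 45 chips, eligible: B, C, D
Pot 4: 54 chips, eligible: B, C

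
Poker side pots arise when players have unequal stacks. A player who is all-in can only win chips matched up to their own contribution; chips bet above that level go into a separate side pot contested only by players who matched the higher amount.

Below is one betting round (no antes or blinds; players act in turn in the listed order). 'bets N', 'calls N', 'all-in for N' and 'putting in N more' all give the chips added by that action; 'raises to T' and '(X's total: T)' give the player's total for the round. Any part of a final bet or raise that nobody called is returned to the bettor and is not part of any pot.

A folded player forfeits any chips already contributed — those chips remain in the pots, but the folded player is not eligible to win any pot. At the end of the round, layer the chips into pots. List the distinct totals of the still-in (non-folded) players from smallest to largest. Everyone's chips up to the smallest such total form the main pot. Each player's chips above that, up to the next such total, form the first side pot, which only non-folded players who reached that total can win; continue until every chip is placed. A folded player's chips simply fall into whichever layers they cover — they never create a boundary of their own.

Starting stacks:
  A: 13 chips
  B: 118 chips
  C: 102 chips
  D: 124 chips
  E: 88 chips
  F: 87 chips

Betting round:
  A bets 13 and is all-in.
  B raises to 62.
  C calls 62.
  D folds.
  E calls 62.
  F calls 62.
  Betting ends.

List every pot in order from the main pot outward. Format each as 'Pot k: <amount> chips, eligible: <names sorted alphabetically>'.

Contributions: A=13, B=62, C=62, E=62, F=62
Folded: D
Pot levels (distinct totals of non-folded players): 13, 62
Layer 1-13: 13 each from A, B, C, E, F = 13*5 = 65 chips; eligible A, B, C, E, F
Layer 14-62: 49 each from B, C, E, F = 49*4 = 196 chips; eligible B, C, E, F

Pot 1: 65 chips, eligible: A, B, C, E, F
Pot 2: 196 chips, eligible: B, C, E, F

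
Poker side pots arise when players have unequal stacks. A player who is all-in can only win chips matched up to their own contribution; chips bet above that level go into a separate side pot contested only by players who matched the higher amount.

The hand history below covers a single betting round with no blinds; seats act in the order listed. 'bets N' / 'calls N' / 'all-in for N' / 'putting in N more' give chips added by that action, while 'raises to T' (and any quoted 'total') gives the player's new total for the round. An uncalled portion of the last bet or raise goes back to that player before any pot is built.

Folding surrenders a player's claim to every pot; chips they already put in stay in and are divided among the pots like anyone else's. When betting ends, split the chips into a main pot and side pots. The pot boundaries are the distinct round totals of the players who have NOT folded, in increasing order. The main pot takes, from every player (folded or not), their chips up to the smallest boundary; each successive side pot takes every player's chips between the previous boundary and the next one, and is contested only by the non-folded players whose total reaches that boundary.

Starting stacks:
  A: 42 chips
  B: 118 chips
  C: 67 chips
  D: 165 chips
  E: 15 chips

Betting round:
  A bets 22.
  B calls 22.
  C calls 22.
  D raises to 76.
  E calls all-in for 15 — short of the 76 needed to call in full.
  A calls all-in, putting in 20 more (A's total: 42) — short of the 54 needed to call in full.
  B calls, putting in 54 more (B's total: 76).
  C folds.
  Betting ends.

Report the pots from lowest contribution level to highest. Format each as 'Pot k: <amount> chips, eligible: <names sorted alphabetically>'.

Contributions: A=42, B=76, C=22, D=76, E=15
Folded: C
Pot levels (distinct totals of non-folded players): 15, 42, 76
Layer 1-15: 15 each from A, B, C, D, E = 15*5 = 75 chips; eligible A, B, D, E
Layer 16-42: A 27 + B 27 + C 7 + D 27 = 88 chips; eligible A, B, D
Layer 43-76: 34 each from B, D = 34*2 = 68 chips; eligible B, D

Pot 1: 75 chips, eligible: A, B, D, E
Pot 2: 88 chips, eligible: A, B, D
Pot 3: 68 chips, eligible: B, D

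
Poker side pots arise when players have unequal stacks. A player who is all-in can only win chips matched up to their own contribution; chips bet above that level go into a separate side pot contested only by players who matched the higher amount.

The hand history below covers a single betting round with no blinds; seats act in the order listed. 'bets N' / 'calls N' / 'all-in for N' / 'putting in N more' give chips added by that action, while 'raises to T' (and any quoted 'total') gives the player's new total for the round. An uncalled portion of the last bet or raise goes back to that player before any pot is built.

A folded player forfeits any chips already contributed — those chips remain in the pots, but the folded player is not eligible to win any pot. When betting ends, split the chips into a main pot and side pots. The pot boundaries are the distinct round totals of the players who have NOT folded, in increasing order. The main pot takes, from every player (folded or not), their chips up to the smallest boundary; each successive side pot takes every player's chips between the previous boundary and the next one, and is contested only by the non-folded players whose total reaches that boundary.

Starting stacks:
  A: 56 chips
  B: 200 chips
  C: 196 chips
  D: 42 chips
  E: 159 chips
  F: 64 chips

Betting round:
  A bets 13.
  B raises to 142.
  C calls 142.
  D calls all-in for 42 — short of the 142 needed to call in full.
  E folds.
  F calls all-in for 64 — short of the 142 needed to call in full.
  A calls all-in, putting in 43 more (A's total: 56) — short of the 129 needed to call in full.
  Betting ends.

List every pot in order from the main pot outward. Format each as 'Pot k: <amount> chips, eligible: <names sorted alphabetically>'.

Contributions: A=56, B=142, C=142, D=42, F=64
Folded: E
Pot levels (distinct totals of non-folded players): 42, 56, 64, 142
Layer 1-42: 42 each from A, B, C, D, F = 42*5 = 210 chips; eligible A, B, C, D, F
Layer 43-56: 14 each from A, B, C, F = 14*4 = 56 chips; eligible A, B, C, F
Layer 57-64: 8 each from B, C, F = 8*3 = 24 chips; eligible B, C, F
Layer 65-142: 78 each from B, C = 78*2 = 156 chips; eligible B, C

Pot 1: 210 chips, eligible: A, B, C, D, F
Pot 2: 56 chips, eligible: A, B, C, F
Pot 3: 24 chips, eligible: B, C, F
Pot 4: 156 chips, eligible: B, C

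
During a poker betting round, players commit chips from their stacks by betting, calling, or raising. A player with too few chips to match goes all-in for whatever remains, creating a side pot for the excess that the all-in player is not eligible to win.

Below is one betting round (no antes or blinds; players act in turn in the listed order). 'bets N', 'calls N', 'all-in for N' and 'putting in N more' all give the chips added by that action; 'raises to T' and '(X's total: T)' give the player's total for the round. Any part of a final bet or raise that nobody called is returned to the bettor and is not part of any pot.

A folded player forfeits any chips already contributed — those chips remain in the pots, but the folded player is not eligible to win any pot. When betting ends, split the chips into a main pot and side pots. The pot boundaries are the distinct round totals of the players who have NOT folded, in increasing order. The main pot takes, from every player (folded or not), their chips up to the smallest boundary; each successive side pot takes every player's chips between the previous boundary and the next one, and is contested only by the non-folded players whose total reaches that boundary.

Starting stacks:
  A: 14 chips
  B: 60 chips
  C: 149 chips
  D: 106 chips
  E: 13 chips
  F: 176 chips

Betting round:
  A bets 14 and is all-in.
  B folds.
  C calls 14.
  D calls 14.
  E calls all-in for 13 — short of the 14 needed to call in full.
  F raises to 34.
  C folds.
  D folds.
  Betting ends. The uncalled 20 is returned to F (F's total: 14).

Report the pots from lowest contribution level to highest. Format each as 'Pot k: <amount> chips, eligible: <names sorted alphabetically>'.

Pot 1: 65 chips, eligible: A, E, F
Pot 2: 4 chips, eligible: A, F

Derivation:
Contributions (after 20 returned to F): A=14, C=14, D=14, E=13, F=14
Folded: B, C, D
Pot levels (distinct totals of non-folded players): 13, 14
Layer 1-13: 13 each from A, C, D, E, F = 13*5 = 65 chips; eligible A, E, F
Layer 14-14: 1 each from A, C, D, F = 1*4 = 4 chips; eligible A, F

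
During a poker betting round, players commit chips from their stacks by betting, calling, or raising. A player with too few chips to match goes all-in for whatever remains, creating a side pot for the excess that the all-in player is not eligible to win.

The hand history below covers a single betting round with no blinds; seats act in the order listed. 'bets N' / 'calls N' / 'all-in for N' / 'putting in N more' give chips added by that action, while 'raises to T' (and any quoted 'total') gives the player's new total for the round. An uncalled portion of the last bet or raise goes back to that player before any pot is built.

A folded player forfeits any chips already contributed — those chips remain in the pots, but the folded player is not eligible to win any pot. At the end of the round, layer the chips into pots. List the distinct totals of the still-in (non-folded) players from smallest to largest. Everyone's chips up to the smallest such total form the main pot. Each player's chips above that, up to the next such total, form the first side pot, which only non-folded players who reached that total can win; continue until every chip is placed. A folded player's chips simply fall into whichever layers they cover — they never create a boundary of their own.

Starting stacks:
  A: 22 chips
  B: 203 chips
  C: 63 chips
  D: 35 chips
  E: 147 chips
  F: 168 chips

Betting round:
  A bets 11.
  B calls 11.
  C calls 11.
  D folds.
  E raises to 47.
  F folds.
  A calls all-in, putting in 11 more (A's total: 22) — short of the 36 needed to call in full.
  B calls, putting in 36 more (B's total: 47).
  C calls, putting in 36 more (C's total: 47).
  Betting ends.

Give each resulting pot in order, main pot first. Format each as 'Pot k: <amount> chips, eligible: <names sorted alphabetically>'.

Pot 1: 88 chips, eligible: A, B, C, E
Pot 2: 75 chips, eligible: B, C, E

Derivation:
Contributions: A=22, B=47, C=47, E=47
Folded: D, F
Pot levels (distinct totals of non-folded players): 22, 47
Layer 1-22: 22 each from A, B, C, E = 22*4 = 88 chips; eligible A, B, C, E
Layer 23-47: 25 each from B, C, E = 25*3 = 75 chips; eligible B, C, E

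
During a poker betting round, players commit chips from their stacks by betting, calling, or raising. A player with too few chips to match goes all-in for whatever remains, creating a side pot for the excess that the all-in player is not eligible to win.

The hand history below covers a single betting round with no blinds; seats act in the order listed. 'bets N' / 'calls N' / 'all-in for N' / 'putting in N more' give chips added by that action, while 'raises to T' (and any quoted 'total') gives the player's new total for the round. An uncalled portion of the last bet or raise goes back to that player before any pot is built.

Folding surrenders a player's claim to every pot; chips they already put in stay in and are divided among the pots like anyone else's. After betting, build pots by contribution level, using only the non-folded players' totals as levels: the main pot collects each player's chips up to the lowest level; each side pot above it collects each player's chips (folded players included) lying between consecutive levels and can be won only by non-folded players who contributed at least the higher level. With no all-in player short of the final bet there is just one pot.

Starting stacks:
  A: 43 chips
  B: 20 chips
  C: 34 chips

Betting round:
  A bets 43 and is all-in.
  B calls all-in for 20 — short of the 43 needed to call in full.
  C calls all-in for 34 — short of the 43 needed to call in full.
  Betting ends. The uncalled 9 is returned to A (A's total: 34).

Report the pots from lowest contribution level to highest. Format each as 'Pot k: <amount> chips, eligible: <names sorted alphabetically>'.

Pot 1: 60 chips, eligible: A, B, C
Pot 2: 28 chips, eligible: A, C

Derivation:
Contributions (after 9 returned to A): A=34, B=20, C=34
Pot levels (distinct totals of non-folded players): 20, 34
Layer 1-20: 20 each from A, B, C = 20*3 = 60 chips; eligible A, B, C
Layer 21-34: 14 each from A, C = 14*2 = 28 chips; eligible A, C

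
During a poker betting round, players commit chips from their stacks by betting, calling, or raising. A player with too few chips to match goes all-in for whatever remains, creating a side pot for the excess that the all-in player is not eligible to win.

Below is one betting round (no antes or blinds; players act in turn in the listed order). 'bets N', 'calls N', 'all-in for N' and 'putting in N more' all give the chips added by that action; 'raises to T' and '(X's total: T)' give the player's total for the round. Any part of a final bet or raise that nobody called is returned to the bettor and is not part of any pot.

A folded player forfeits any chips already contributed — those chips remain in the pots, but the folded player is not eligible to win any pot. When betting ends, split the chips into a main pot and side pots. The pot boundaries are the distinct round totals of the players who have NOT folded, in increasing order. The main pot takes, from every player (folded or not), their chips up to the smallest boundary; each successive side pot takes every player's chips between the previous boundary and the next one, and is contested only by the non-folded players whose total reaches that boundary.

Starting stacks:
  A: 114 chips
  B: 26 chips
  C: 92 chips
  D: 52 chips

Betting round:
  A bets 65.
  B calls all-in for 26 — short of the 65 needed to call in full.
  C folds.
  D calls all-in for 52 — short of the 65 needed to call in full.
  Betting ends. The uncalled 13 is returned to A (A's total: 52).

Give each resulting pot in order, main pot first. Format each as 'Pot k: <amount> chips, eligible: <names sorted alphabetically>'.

Pot 1: 78 chips, eligible: A, B, D
Pot 2: 52 chips, eligible: A, D

Derivation:
Contributions (after 13 returned to A): A=52, B=26, D=52
Folded: C
Pot levels (distinct totals of non-folded players): 26, 52
Layer 1-26: 26 each from A, B, D = 26*3 = 78 chips; eligible A, B, D
Layer 27-52: 26 each from A, D = 26*2 = 52 chips; eligible A, D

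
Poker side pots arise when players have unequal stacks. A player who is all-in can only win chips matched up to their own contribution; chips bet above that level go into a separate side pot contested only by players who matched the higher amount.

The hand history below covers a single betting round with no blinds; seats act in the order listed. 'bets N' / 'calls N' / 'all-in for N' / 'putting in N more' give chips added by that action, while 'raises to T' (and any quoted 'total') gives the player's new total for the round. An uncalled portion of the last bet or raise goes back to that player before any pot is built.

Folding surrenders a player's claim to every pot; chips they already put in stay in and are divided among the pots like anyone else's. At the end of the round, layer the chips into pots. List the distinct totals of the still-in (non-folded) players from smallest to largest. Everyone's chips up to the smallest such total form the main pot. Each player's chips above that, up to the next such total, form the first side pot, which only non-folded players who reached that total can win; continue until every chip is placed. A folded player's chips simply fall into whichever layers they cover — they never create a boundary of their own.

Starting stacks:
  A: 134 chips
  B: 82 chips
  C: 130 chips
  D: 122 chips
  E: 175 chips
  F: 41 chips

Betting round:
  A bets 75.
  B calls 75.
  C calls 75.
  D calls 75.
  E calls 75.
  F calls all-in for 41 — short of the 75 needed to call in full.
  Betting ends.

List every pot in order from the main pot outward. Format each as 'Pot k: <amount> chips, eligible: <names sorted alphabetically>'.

Contributions: A=75, B=75, C=75, D=75, E=75, F=41
Pot levels (distinct totals of non-folded players): 41, 75
Layer 1-41: 41 each from A, B, C, D, E, F = 41*6 = 246 chips; eligible A, B, C, D, E, F
Layer 42-75: 34 each from A, B, C, D, E = 34*5 = 170 chips; eligible A, B, C, D, E

Pot 1: 246 chips, eligible: A, B, C, D, E, F
Pot 2: 170 chips, eligible: A, B, C, D, E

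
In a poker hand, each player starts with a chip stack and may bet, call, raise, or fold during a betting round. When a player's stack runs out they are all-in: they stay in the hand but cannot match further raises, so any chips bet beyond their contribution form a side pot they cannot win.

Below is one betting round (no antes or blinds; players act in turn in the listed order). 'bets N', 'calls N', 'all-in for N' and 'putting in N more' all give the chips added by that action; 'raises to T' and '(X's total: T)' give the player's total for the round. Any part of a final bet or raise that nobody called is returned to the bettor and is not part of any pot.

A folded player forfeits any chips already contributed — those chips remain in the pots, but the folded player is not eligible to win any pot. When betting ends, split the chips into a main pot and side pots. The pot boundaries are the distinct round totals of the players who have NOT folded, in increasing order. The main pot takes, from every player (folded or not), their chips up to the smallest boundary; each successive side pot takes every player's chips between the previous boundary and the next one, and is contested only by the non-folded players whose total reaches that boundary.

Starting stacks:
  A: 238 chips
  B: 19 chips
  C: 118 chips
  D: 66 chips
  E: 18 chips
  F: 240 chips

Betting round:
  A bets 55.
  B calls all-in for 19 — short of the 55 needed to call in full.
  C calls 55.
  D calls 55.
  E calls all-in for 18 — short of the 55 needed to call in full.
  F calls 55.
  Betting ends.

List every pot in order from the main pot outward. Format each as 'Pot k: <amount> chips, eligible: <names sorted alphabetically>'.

Pot 1: 108 chips, eligible: A, B, C, D, E, F
Pot 2: 5 chips, eligible: A, B, C, D, F
Pot 3: 144 chips, eligible: A, C, D, F

Derivation:
Contributions: A=55, B=19, C=55, D=55, E=18, F=55
Pot levels (distinct totals of non-folded players): 18, 19, 55
Layer 1-18: 18 each from A, B, C, D, E, F = 18*6 = 108 chips; eligible A, B, C, D, E, F
Layer 19-19: 1 each from A, B, C, D, F = 1*5 = 5 chips; eligible A, B, C, D, F
Layer 20-55: 36 each from A, C, D, F = 36*4 = 144 chips; eligible A, C, D, F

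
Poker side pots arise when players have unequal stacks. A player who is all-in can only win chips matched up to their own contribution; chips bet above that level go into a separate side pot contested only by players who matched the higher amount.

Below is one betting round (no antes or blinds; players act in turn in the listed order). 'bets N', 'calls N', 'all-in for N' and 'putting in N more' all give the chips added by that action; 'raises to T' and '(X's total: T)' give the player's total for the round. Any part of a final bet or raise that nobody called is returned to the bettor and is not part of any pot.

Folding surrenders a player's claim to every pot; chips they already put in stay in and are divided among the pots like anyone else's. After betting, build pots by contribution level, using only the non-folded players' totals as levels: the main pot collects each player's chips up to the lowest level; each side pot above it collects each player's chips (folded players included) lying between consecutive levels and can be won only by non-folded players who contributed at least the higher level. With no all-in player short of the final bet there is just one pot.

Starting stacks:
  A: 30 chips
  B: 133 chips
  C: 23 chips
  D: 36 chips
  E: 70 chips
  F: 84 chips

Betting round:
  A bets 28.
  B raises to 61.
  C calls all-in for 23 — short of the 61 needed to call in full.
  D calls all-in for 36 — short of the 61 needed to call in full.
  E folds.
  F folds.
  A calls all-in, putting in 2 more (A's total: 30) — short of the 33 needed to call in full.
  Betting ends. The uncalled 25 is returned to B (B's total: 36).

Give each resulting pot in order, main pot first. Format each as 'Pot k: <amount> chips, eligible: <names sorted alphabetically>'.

Pot 1: 92 chips, eligible: A, B, C, D
Pot 2: 21 chips, eligible: A, B, D
Pot 3: 12 chips, eligible: B, D

Derivation:
Contributions (after 25 returned to B): A=30, B=36, C=23, D=36
Folded: E, F
Pot levels (distinct totals of non-folded players): 23, 30, 36
Layer 1-23: 23 each from A, B, C, D = 23*4 = 92 chips; eligible A, B, C, D
Layer 24-30: 7 each from A, B, D = 7*3 = 21 chips; eligible A, B, D
Layer 31-36: 6 each from B, D = 6*2 = 12 chips; eligible B, D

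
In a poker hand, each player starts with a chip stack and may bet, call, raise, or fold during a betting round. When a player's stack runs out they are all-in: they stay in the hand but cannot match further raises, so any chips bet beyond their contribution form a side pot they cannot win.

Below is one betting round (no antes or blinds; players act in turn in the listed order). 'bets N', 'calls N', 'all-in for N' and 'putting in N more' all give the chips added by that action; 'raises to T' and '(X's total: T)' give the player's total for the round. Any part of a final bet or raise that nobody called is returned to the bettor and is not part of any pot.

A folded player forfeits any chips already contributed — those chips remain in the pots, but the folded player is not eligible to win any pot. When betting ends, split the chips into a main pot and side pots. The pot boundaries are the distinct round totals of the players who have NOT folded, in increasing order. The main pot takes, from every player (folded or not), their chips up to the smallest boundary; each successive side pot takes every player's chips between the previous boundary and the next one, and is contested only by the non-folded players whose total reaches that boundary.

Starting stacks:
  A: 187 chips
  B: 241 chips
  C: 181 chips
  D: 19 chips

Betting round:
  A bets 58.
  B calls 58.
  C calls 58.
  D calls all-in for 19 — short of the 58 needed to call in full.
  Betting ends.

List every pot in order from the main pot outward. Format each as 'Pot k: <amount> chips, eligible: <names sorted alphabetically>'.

Contributions: A=58, B=58, C=58, D=19
Pot levels (distinct totals of non-folded players): 19, 58
Layer 1-19: 19 each from A, B, C, D = 19*4 = 76 chips; eligible A, B, C, D
Layer 20-58: 39 each from A, B, C = 39*3 = 117 chips; eligible A, B, C

Pot 1: 76 chips, eligible: A, B, C, D
Pot 2: 117 chips, eligible: A, B, C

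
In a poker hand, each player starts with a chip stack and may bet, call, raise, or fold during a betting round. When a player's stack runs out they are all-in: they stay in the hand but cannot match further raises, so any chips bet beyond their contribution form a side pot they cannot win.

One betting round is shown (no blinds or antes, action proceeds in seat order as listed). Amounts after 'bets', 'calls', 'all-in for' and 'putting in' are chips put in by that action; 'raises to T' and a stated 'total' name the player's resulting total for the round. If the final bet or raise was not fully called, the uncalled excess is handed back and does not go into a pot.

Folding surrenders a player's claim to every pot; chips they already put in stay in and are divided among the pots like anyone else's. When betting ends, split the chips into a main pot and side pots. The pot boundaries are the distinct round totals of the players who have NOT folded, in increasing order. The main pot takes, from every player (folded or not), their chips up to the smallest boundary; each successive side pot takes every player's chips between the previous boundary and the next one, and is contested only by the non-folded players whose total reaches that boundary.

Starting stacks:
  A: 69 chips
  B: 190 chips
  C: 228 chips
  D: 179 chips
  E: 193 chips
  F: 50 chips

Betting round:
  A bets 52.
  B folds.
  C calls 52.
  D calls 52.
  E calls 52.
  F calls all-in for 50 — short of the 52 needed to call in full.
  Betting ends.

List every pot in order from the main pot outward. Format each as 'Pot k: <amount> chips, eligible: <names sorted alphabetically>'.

Pot 1: 250 chips, eligible: A, C, D, E, F
Pot 2: 8 chips, eligible: A, C, D, E

Derivation:
Contributions: A=52, C=52, D=52, E=52, F=50
Folded: B
Pot levels (distinct totals of non-folded players): 50, 52
Layer 1-50: 50 each from A, C, D, E, F = 50*5 = 250 chips; eligible A, C, D, E, F
Layer 51-52: 2 each from A, C, D, E = 2*4 = 8 chips; eligible A, C, D, E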